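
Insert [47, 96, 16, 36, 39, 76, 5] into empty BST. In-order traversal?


Insert 47: root
Insert 96: R from 47
Insert 16: L from 47
Insert 36: L from 47 -> R from 16
Insert 39: L from 47 -> R from 16 -> R from 36
Insert 76: R from 47 -> L from 96
Insert 5: L from 47 -> L from 16

In-order: [5, 16, 36, 39, 47, 76, 96]


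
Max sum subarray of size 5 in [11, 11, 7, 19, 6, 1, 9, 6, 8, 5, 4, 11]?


[0:5]: 54
[1:6]: 44
[2:7]: 42
[3:8]: 41
[4:9]: 30
[5:10]: 29
[6:11]: 32
[7:12]: 34

Max: 54 at [0:5]


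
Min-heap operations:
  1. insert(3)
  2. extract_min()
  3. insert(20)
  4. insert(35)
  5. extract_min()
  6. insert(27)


insert(3) -> [3]
extract_min()->3, []
insert(20) -> [20]
insert(35) -> [20, 35]
extract_min()->20, [35]
insert(27) -> [27, 35]

Final heap: [27, 35]


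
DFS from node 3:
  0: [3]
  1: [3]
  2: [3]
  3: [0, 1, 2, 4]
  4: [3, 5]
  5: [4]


Visit 3, push [4, 2, 1, 0]
Visit 0, push []
Visit 1, push []
Visit 2, push []
Visit 4, push [5]
Visit 5, push []

DFS order: [3, 0, 1, 2, 4, 5]


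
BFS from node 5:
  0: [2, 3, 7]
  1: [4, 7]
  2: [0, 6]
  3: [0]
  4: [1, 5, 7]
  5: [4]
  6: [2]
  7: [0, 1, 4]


Visit 5, enqueue [4]
Visit 4, enqueue [1, 7]
Visit 1, enqueue []
Visit 7, enqueue [0]
Visit 0, enqueue [2, 3]
Visit 2, enqueue [6]
Visit 3, enqueue []
Visit 6, enqueue []

BFS order: [5, 4, 1, 7, 0, 2, 3, 6]


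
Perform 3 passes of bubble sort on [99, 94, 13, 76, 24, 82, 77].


Initial: [99, 94, 13, 76, 24, 82, 77]
Pass 1: [94, 13, 76, 24, 82, 77, 99] (6 swaps)
Pass 2: [13, 76, 24, 82, 77, 94, 99] (5 swaps)
Pass 3: [13, 24, 76, 77, 82, 94, 99] (2 swaps)

After 3 passes: [13, 24, 76, 77, 82, 94, 99]


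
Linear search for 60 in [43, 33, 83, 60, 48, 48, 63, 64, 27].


i=0: 43!=60
i=1: 33!=60
i=2: 83!=60
i=3: 60==60 found!

Found at 3, 4 comps


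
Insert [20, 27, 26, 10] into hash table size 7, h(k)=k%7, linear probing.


Insert 20: h=6 -> slot 6
Insert 27: h=6, 1 probes -> slot 0
Insert 26: h=5 -> slot 5
Insert 10: h=3 -> slot 3

Table: [27, None, None, 10, None, 26, 20]


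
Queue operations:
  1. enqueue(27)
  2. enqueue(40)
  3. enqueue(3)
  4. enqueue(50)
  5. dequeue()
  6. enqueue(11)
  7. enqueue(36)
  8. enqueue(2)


enqueue(27) -> [27]
enqueue(40) -> [27, 40]
enqueue(3) -> [27, 40, 3]
enqueue(50) -> [27, 40, 3, 50]
dequeue()->27, [40, 3, 50]
enqueue(11) -> [40, 3, 50, 11]
enqueue(36) -> [40, 3, 50, 11, 36]
enqueue(2) -> [40, 3, 50, 11, 36, 2]

Final queue: [40, 3, 50, 11, 36, 2]


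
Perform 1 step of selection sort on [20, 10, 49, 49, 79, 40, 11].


Initial: [20, 10, 49, 49, 79, 40, 11]
Step 1: min=10 at 1
  Swap: [10, 20, 49, 49, 79, 40, 11]

After 1 step: [10, 20, 49, 49, 79, 40, 11]


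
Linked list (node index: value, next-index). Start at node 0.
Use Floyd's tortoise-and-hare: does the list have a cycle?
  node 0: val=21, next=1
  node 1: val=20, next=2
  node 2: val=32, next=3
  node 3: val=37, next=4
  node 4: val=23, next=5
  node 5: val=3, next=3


Floyd's tortoise (slow, +1) and hare (fast, +2):
  init: slow=0, fast=0
  step 1: slow=1, fast=2
  step 2: slow=2, fast=4
  step 3: slow=3, fast=3
  slow == fast at node 3: cycle detected

Cycle: yes


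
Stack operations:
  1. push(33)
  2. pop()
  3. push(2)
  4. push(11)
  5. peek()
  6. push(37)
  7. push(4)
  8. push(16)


push(33) -> [33]
pop()->33, []
push(2) -> [2]
push(11) -> [2, 11]
peek()->11
push(37) -> [2, 11, 37]
push(4) -> [2, 11, 37, 4]
push(16) -> [2, 11, 37, 4, 16]

Final stack: [2, 11, 37, 4, 16]


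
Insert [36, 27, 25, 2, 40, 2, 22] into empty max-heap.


Insert 36: [36]
Insert 27: [36, 27]
Insert 25: [36, 27, 25]
Insert 2: [36, 27, 25, 2]
Insert 40: [40, 36, 25, 2, 27]
Insert 2: [40, 36, 25, 2, 27, 2]
Insert 22: [40, 36, 25, 2, 27, 2, 22]

Final heap: [40, 36, 25, 2, 27, 2, 22]


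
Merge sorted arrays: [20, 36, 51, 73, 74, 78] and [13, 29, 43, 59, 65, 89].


Take 13 from B
Take 20 from A
Take 29 from B
Take 36 from A
Take 43 from B
Take 51 from A
Take 59 from B
Take 65 from B
Take 73 from A
Take 74 from A
Take 78 from A

Merged: [13, 20, 29, 36, 43, 51, 59, 65, 73, 74, 78, 89]


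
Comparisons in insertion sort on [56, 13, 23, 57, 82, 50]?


Algorithm: insertion sort
Input: [56, 13, 23, 57, 82, 50]
Sorted: [13, 23, 50, 56, 57, 82]

9


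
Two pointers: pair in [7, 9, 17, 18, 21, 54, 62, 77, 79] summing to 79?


lo=0(7)+hi=8(79)=86
lo=0(7)+hi=7(77)=84
lo=0(7)+hi=6(62)=69
lo=1(9)+hi=6(62)=71
lo=2(17)+hi=6(62)=79

Yes: 17+62=79


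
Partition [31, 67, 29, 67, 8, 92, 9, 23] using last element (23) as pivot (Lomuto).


Pivot: 23
  8 <= 23: swap -> [8, 67, 29, 67, 31, 92, 9, 23]
  9 <= 23: swap -> [8, 9, 29, 67, 31, 92, 67, 23]
Place pivot at 2: [8, 9, 23, 67, 31, 92, 67, 29]

Partitioned: [8, 9, 23, 67, 31, 92, 67, 29]


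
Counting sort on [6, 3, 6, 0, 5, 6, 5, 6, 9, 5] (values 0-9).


Input: [6, 3, 6, 0, 5, 6, 5, 6, 9, 5]
Counts: [1, 0, 0, 1, 0, 3, 4, 0, 0, 1]

Sorted: [0, 3, 5, 5, 5, 6, 6, 6, 6, 9]


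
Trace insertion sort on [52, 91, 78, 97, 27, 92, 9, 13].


Initial: [52, 91, 78, 97, 27, 92, 9, 13]
Insert 91: [52, 91, 78, 97, 27, 92, 9, 13]
Insert 78: [52, 78, 91, 97, 27, 92, 9, 13]
Insert 97: [52, 78, 91, 97, 27, 92, 9, 13]
Insert 27: [27, 52, 78, 91, 97, 92, 9, 13]
Insert 92: [27, 52, 78, 91, 92, 97, 9, 13]
Insert 9: [9, 27, 52, 78, 91, 92, 97, 13]
Insert 13: [9, 13, 27, 52, 78, 91, 92, 97]

Sorted: [9, 13, 27, 52, 78, 91, 92, 97]


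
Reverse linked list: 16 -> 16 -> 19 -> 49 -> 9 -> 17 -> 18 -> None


Step 1: curr=16, set curr.next=prev(None) | reversed so far: 16
Step 2: curr=16, set curr.next=prev(16) | reversed so far: 16 -> 16
Step 3: curr=19, set curr.next=prev(16) | reversed so far: 19 -> 16 -> 16
Step 4: curr=49, set curr.next=prev(19) | reversed so far: 49 -> 19 -> 16 -> 16
Step 5: curr=9, set curr.next=prev(49) | reversed so far: 9 -> 49 -> 19 -> 16 -> 16
Step 6: curr=17, set curr.next=prev(9) | reversed so far: 17 -> 9 -> 49 -> 19 -> 16 -> 16
Step 7: curr=18, set curr.next=prev(17) | reversed so far: 18 -> 17 -> 9 -> 49 -> 19 -> 16 -> 16

18 -> 17 -> 9 -> 49 -> 19 -> 16 -> 16 -> None


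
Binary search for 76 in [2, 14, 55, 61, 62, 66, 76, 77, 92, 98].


Step 1: lo=0, hi=9, mid=4, val=62
Step 2: lo=5, hi=9, mid=7, val=77
Step 3: lo=5, hi=6, mid=5, val=66
Step 4: lo=6, hi=6, mid=6, val=76

Found at index 6


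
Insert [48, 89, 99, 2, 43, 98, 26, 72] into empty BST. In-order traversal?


Insert 48: root
Insert 89: R from 48
Insert 99: R from 48 -> R from 89
Insert 2: L from 48
Insert 43: L from 48 -> R from 2
Insert 98: R from 48 -> R from 89 -> L from 99
Insert 26: L from 48 -> R from 2 -> L from 43
Insert 72: R from 48 -> L from 89

In-order: [2, 26, 43, 48, 72, 89, 98, 99]


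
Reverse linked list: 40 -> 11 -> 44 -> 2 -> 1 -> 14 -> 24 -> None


Step 1: curr=40, set curr.next=prev(None) | reversed so far: 40
Step 2: curr=11, set curr.next=prev(40) | reversed so far: 11 -> 40
Step 3: curr=44, set curr.next=prev(11) | reversed so far: 44 -> 11 -> 40
Step 4: curr=2, set curr.next=prev(44) | reversed so far: 2 -> 44 -> 11 -> 40
Step 5: curr=1, set curr.next=prev(2) | reversed so far: 1 -> 2 -> 44 -> 11 -> 40
Step 6: curr=14, set curr.next=prev(1) | reversed so far: 14 -> 1 -> 2 -> 44 -> 11 -> 40
Step 7: curr=24, set curr.next=prev(14) | reversed so far: 24 -> 14 -> 1 -> 2 -> 44 -> 11 -> 40

24 -> 14 -> 1 -> 2 -> 44 -> 11 -> 40 -> None


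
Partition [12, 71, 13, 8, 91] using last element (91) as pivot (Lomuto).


Pivot: 91
  12 <= 91: advance i (no swap)
  71 <= 91: advance i (no swap)
  13 <= 91: advance i (no swap)
  8 <= 91: advance i (no swap)
Place pivot at 4: [12, 71, 13, 8, 91]

Partitioned: [12, 71, 13, 8, 91]


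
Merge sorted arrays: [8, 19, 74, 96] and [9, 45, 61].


Take 8 from A
Take 9 from B
Take 19 from A
Take 45 from B
Take 61 from B

Merged: [8, 9, 19, 45, 61, 74, 96]


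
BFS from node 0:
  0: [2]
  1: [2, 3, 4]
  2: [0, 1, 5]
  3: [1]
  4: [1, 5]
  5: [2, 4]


Visit 0, enqueue [2]
Visit 2, enqueue [1, 5]
Visit 1, enqueue [3, 4]
Visit 5, enqueue []
Visit 3, enqueue []
Visit 4, enqueue []

BFS order: [0, 2, 1, 5, 3, 4]


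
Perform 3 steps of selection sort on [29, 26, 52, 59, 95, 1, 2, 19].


Initial: [29, 26, 52, 59, 95, 1, 2, 19]
Step 1: min=1 at 5
  Swap: [1, 26, 52, 59, 95, 29, 2, 19]
Step 2: min=2 at 6
  Swap: [1, 2, 52, 59, 95, 29, 26, 19]
Step 3: min=19 at 7
  Swap: [1, 2, 19, 59, 95, 29, 26, 52]

After 3 steps: [1, 2, 19, 59, 95, 29, 26, 52]


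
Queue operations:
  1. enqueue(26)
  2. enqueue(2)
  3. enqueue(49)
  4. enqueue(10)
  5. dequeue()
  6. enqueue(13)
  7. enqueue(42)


enqueue(26) -> [26]
enqueue(2) -> [26, 2]
enqueue(49) -> [26, 2, 49]
enqueue(10) -> [26, 2, 49, 10]
dequeue()->26, [2, 49, 10]
enqueue(13) -> [2, 49, 10, 13]
enqueue(42) -> [2, 49, 10, 13, 42]

Final queue: [2, 49, 10, 13, 42]


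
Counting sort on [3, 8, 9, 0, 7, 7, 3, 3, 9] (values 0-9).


Input: [3, 8, 9, 0, 7, 7, 3, 3, 9]
Counts: [1, 0, 0, 3, 0, 0, 0, 2, 1, 2]

Sorted: [0, 3, 3, 3, 7, 7, 8, 9, 9]


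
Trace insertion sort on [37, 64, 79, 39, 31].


Initial: [37, 64, 79, 39, 31]
Insert 64: [37, 64, 79, 39, 31]
Insert 79: [37, 64, 79, 39, 31]
Insert 39: [37, 39, 64, 79, 31]
Insert 31: [31, 37, 39, 64, 79]

Sorted: [31, 37, 39, 64, 79]


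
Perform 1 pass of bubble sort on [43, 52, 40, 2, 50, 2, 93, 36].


Initial: [43, 52, 40, 2, 50, 2, 93, 36]
Pass 1: [43, 40, 2, 50, 2, 52, 36, 93] (5 swaps)

After 1 pass: [43, 40, 2, 50, 2, 52, 36, 93]


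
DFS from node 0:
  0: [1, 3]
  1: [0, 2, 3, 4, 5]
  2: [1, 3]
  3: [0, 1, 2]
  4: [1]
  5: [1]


Visit 0, push [3, 1]
Visit 1, push [5, 4, 3, 2]
Visit 2, push [3]
Visit 3, push []
Visit 4, push []
Visit 5, push []

DFS order: [0, 1, 2, 3, 4, 5]


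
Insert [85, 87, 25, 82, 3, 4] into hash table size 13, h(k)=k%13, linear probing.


Insert 85: h=7 -> slot 7
Insert 87: h=9 -> slot 9
Insert 25: h=12 -> slot 12
Insert 82: h=4 -> slot 4
Insert 3: h=3 -> slot 3
Insert 4: h=4, 1 probes -> slot 5

Table: [None, None, None, 3, 82, 4, None, 85, None, 87, None, None, 25]


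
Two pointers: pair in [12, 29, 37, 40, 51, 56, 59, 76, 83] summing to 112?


lo=0(12)+hi=8(83)=95
lo=1(29)+hi=8(83)=112

Yes: 29+83=112


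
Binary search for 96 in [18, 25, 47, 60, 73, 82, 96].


Step 1: lo=0, hi=6, mid=3, val=60
Step 2: lo=4, hi=6, mid=5, val=82
Step 3: lo=6, hi=6, mid=6, val=96

Found at index 6


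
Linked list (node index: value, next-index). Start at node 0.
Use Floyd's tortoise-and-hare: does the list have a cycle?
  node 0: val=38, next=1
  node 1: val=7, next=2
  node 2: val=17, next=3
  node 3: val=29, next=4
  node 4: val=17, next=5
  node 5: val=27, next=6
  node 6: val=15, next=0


Floyd's tortoise (slow, +1) and hare (fast, +2):
  init: slow=0, fast=0
  step 1: slow=1, fast=2
  step 2: slow=2, fast=4
  step 3: slow=3, fast=6
  step 4: slow=4, fast=1
  step 5: slow=5, fast=3
  step 6: slow=6, fast=5
  step 7: slow=0, fast=0
  slow == fast at node 0: cycle detected

Cycle: yes


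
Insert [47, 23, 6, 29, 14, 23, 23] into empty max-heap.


Insert 47: [47]
Insert 23: [47, 23]
Insert 6: [47, 23, 6]
Insert 29: [47, 29, 6, 23]
Insert 14: [47, 29, 6, 23, 14]
Insert 23: [47, 29, 23, 23, 14, 6]
Insert 23: [47, 29, 23, 23, 14, 6, 23]

Final heap: [47, 29, 23, 23, 14, 6, 23]


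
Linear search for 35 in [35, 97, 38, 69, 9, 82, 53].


i=0: 35==35 found!

Found at 0, 1 comps


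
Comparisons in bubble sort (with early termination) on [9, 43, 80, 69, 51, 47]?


Algorithm: bubble sort (with early termination)
Input: [9, 43, 80, 69, 51, 47]
Sorted: [9, 43, 47, 51, 69, 80]

14


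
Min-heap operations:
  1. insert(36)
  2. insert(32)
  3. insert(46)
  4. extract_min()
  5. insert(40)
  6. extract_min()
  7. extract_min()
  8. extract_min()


insert(36) -> [36]
insert(32) -> [32, 36]
insert(46) -> [32, 36, 46]
extract_min()->32, [36, 46]
insert(40) -> [36, 46, 40]
extract_min()->36, [40, 46]
extract_min()->40, [46]
extract_min()->46, []

Final heap: []


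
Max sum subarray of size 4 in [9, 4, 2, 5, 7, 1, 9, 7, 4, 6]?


[0:4]: 20
[1:5]: 18
[2:6]: 15
[3:7]: 22
[4:8]: 24
[5:9]: 21
[6:10]: 26

Max: 26 at [6:10]


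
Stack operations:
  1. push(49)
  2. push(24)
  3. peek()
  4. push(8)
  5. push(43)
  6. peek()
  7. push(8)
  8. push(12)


push(49) -> [49]
push(24) -> [49, 24]
peek()->24
push(8) -> [49, 24, 8]
push(43) -> [49, 24, 8, 43]
peek()->43
push(8) -> [49, 24, 8, 43, 8]
push(12) -> [49, 24, 8, 43, 8, 12]

Final stack: [49, 24, 8, 43, 8, 12]


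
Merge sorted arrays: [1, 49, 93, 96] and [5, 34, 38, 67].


Take 1 from A
Take 5 from B
Take 34 from B
Take 38 from B
Take 49 from A
Take 67 from B

Merged: [1, 5, 34, 38, 49, 67, 93, 96]


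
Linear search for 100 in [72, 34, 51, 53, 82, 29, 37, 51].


i=0: 72!=100
i=1: 34!=100
i=2: 51!=100
i=3: 53!=100
i=4: 82!=100
i=5: 29!=100
i=6: 37!=100
i=7: 51!=100

Not found, 8 comps


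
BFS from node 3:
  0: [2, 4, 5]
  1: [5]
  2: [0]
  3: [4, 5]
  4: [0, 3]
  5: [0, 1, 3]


Visit 3, enqueue [4, 5]
Visit 4, enqueue [0]
Visit 5, enqueue [1]
Visit 0, enqueue [2]
Visit 1, enqueue []
Visit 2, enqueue []

BFS order: [3, 4, 5, 0, 1, 2]


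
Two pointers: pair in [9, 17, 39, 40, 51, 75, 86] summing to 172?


lo=0(9)+hi=6(86)=95
lo=1(17)+hi=6(86)=103
lo=2(39)+hi=6(86)=125
lo=3(40)+hi=6(86)=126
lo=4(51)+hi=6(86)=137
lo=5(75)+hi=6(86)=161

No pair found


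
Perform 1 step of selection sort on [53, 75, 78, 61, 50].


Initial: [53, 75, 78, 61, 50]
Step 1: min=50 at 4
  Swap: [50, 75, 78, 61, 53]

After 1 step: [50, 75, 78, 61, 53]


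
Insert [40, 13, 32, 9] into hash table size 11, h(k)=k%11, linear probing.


Insert 40: h=7 -> slot 7
Insert 13: h=2 -> slot 2
Insert 32: h=10 -> slot 10
Insert 9: h=9 -> slot 9

Table: [None, None, 13, None, None, None, None, 40, None, 9, 32]


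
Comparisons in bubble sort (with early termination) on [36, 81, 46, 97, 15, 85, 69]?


Algorithm: bubble sort (with early termination)
Input: [36, 81, 46, 97, 15, 85, 69]
Sorted: [15, 36, 46, 69, 81, 85, 97]

20


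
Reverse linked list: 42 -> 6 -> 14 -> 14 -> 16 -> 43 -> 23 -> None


Step 1: curr=42, set curr.next=prev(None) | reversed so far: 42
Step 2: curr=6, set curr.next=prev(42) | reversed so far: 6 -> 42
Step 3: curr=14, set curr.next=prev(6) | reversed so far: 14 -> 6 -> 42
Step 4: curr=14, set curr.next=prev(14) | reversed so far: 14 -> 14 -> 6 -> 42
Step 5: curr=16, set curr.next=prev(14) | reversed so far: 16 -> 14 -> 14 -> 6 -> 42
Step 6: curr=43, set curr.next=prev(16) | reversed so far: 43 -> 16 -> 14 -> 14 -> 6 -> 42
Step 7: curr=23, set curr.next=prev(43) | reversed so far: 23 -> 43 -> 16 -> 14 -> 14 -> 6 -> 42

23 -> 43 -> 16 -> 14 -> 14 -> 6 -> 42 -> None


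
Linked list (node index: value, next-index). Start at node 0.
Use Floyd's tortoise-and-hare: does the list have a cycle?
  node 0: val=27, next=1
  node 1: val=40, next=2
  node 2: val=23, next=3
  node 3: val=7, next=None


Floyd's tortoise (slow, +1) and hare (fast, +2):
  init: slow=0, fast=0
  step 1: slow=1, fast=2
  step 2: fast 2->3->None, no cycle

Cycle: no


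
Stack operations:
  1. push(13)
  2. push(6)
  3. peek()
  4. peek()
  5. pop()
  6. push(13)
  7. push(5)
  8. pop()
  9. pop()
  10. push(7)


push(13) -> [13]
push(6) -> [13, 6]
peek()->6
peek()->6
pop()->6, [13]
push(13) -> [13, 13]
push(5) -> [13, 13, 5]
pop()->5, [13, 13]
pop()->13, [13]
push(7) -> [13, 7]

Final stack: [13, 7]


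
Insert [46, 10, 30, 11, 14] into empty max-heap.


Insert 46: [46]
Insert 10: [46, 10]
Insert 30: [46, 10, 30]
Insert 11: [46, 11, 30, 10]
Insert 14: [46, 14, 30, 10, 11]

Final heap: [46, 14, 30, 10, 11]


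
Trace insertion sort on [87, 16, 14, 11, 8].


Initial: [87, 16, 14, 11, 8]
Insert 16: [16, 87, 14, 11, 8]
Insert 14: [14, 16, 87, 11, 8]
Insert 11: [11, 14, 16, 87, 8]
Insert 8: [8, 11, 14, 16, 87]

Sorted: [8, 11, 14, 16, 87]


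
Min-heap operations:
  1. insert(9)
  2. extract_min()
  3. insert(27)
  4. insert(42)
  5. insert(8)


insert(9) -> [9]
extract_min()->9, []
insert(27) -> [27]
insert(42) -> [27, 42]
insert(8) -> [8, 42, 27]

Final heap: [8, 42, 27]


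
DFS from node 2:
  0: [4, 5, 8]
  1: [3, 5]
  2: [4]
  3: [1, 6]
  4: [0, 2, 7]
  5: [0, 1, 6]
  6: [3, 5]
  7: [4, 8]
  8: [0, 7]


Visit 2, push [4]
Visit 4, push [7, 0]
Visit 0, push [8, 5]
Visit 5, push [6, 1]
Visit 1, push [3]
Visit 3, push [6]
Visit 6, push []
Visit 8, push [7]
Visit 7, push []

DFS order: [2, 4, 0, 5, 1, 3, 6, 8, 7]


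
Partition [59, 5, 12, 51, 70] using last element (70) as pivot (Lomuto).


Pivot: 70
  59 <= 70: advance i (no swap)
  5 <= 70: advance i (no swap)
  12 <= 70: advance i (no swap)
  51 <= 70: advance i (no swap)
Place pivot at 4: [59, 5, 12, 51, 70]

Partitioned: [59, 5, 12, 51, 70]


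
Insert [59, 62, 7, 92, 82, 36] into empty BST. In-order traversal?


Insert 59: root
Insert 62: R from 59
Insert 7: L from 59
Insert 92: R from 59 -> R from 62
Insert 82: R from 59 -> R from 62 -> L from 92
Insert 36: L from 59 -> R from 7

In-order: [7, 36, 59, 62, 82, 92]


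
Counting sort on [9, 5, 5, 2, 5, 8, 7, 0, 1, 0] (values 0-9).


Input: [9, 5, 5, 2, 5, 8, 7, 0, 1, 0]
Counts: [2, 1, 1, 0, 0, 3, 0, 1, 1, 1]

Sorted: [0, 0, 1, 2, 5, 5, 5, 7, 8, 9]


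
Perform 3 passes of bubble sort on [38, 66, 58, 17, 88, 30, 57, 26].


Initial: [38, 66, 58, 17, 88, 30, 57, 26]
Pass 1: [38, 58, 17, 66, 30, 57, 26, 88] (5 swaps)
Pass 2: [38, 17, 58, 30, 57, 26, 66, 88] (4 swaps)
Pass 3: [17, 38, 30, 57, 26, 58, 66, 88] (4 swaps)

After 3 passes: [17, 38, 30, 57, 26, 58, 66, 88]


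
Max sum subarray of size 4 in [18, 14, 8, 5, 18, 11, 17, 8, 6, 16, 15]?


[0:4]: 45
[1:5]: 45
[2:6]: 42
[3:7]: 51
[4:8]: 54
[5:9]: 42
[6:10]: 47
[7:11]: 45

Max: 54 at [4:8]


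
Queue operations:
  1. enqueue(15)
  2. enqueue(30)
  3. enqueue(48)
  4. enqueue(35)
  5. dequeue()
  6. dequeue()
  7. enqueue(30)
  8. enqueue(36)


enqueue(15) -> [15]
enqueue(30) -> [15, 30]
enqueue(48) -> [15, 30, 48]
enqueue(35) -> [15, 30, 48, 35]
dequeue()->15, [30, 48, 35]
dequeue()->30, [48, 35]
enqueue(30) -> [48, 35, 30]
enqueue(36) -> [48, 35, 30, 36]

Final queue: [48, 35, 30, 36]


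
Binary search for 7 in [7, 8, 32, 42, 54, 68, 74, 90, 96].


Step 1: lo=0, hi=8, mid=4, val=54
Step 2: lo=0, hi=3, mid=1, val=8
Step 3: lo=0, hi=0, mid=0, val=7

Found at index 0


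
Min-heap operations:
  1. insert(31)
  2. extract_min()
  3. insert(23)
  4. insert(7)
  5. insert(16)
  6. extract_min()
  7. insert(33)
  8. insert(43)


insert(31) -> [31]
extract_min()->31, []
insert(23) -> [23]
insert(7) -> [7, 23]
insert(16) -> [7, 23, 16]
extract_min()->7, [16, 23]
insert(33) -> [16, 23, 33]
insert(43) -> [16, 23, 33, 43]

Final heap: [16, 23, 33, 43]


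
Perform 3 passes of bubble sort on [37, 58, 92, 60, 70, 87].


Initial: [37, 58, 92, 60, 70, 87]
Pass 1: [37, 58, 60, 70, 87, 92] (3 swaps)
Pass 2: [37, 58, 60, 70, 87, 92] (0 swaps)
Pass 3: [37, 58, 60, 70, 87, 92] (0 swaps)

After 3 passes: [37, 58, 60, 70, 87, 92]


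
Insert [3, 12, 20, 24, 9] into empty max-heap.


Insert 3: [3]
Insert 12: [12, 3]
Insert 20: [20, 3, 12]
Insert 24: [24, 20, 12, 3]
Insert 9: [24, 20, 12, 3, 9]

Final heap: [24, 20, 12, 3, 9]


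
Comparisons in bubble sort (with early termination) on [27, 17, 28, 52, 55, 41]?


Algorithm: bubble sort (with early termination)
Input: [27, 17, 28, 52, 55, 41]
Sorted: [17, 27, 28, 41, 52, 55]

12


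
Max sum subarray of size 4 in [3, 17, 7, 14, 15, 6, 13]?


[0:4]: 41
[1:5]: 53
[2:6]: 42
[3:7]: 48

Max: 53 at [1:5]


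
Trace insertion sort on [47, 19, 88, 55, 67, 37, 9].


Initial: [47, 19, 88, 55, 67, 37, 9]
Insert 19: [19, 47, 88, 55, 67, 37, 9]
Insert 88: [19, 47, 88, 55, 67, 37, 9]
Insert 55: [19, 47, 55, 88, 67, 37, 9]
Insert 67: [19, 47, 55, 67, 88, 37, 9]
Insert 37: [19, 37, 47, 55, 67, 88, 9]
Insert 9: [9, 19, 37, 47, 55, 67, 88]

Sorted: [9, 19, 37, 47, 55, 67, 88]


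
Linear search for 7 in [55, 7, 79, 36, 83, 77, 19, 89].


i=0: 55!=7
i=1: 7==7 found!

Found at 1, 2 comps


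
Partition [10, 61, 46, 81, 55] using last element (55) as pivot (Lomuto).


Pivot: 55
  10 <= 55: advance i (no swap)
  46 <= 55: swap -> [10, 46, 61, 81, 55]
Place pivot at 2: [10, 46, 55, 81, 61]

Partitioned: [10, 46, 55, 81, 61]


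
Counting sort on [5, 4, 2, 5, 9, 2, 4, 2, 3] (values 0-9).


Input: [5, 4, 2, 5, 9, 2, 4, 2, 3]
Counts: [0, 0, 3, 1, 2, 2, 0, 0, 0, 1]

Sorted: [2, 2, 2, 3, 4, 4, 5, 5, 9]


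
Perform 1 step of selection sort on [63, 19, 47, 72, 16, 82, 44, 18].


Initial: [63, 19, 47, 72, 16, 82, 44, 18]
Step 1: min=16 at 4
  Swap: [16, 19, 47, 72, 63, 82, 44, 18]

After 1 step: [16, 19, 47, 72, 63, 82, 44, 18]


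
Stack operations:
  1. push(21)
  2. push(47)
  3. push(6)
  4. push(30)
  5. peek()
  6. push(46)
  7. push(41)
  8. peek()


push(21) -> [21]
push(47) -> [21, 47]
push(6) -> [21, 47, 6]
push(30) -> [21, 47, 6, 30]
peek()->30
push(46) -> [21, 47, 6, 30, 46]
push(41) -> [21, 47, 6, 30, 46, 41]
peek()->41

Final stack: [21, 47, 6, 30, 46, 41]


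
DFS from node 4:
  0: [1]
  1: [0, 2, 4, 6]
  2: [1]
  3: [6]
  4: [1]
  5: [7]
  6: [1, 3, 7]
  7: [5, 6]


Visit 4, push [1]
Visit 1, push [6, 2, 0]
Visit 0, push []
Visit 2, push []
Visit 6, push [7, 3]
Visit 3, push []
Visit 7, push [5]
Visit 5, push []

DFS order: [4, 1, 0, 2, 6, 3, 7, 5]


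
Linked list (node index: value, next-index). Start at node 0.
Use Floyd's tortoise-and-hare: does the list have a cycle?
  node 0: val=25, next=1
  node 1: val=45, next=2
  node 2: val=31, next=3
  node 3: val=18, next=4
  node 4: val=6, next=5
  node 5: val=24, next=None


Floyd's tortoise (slow, +1) and hare (fast, +2):
  init: slow=0, fast=0
  step 1: slow=1, fast=2
  step 2: slow=2, fast=4
  step 3: fast 4->5->None, no cycle

Cycle: no


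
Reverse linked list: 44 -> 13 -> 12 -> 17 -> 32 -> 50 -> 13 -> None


Step 1: curr=44, set curr.next=prev(None) | reversed so far: 44
Step 2: curr=13, set curr.next=prev(44) | reversed so far: 13 -> 44
Step 3: curr=12, set curr.next=prev(13) | reversed so far: 12 -> 13 -> 44
Step 4: curr=17, set curr.next=prev(12) | reversed so far: 17 -> 12 -> 13 -> 44
Step 5: curr=32, set curr.next=prev(17) | reversed so far: 32 -> 17 -> 12 -> 13 -> 44
Step 6: curr=50, set curr.next=prev(32) | reversed so far: 50 -> 32 -> 17 -> 12 -> 13 -> 44
Step 7: curr=13, set curr.next=prev(50) | reversed so far: 13 -> 50 -> 32 -> 17 -> 12 -> 13 -> 44

13 -> 50 -> 32 -> 17 -> 12 -> 13 -> 44 -> None


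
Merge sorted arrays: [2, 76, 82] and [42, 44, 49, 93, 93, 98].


Take 2 from A
Take 42 from B
Take 44 from B
Take 49 from B
Take 76 from A
Take 82 from A

Merged: [2, 42, 44, 49, 76, 82, 93, 93, 98]


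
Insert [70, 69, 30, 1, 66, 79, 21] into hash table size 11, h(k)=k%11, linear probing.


Insert 70: h=4 -> slot 4
Insert 69: h=3 -> slot 3
Insert 30: h=8 -> slot 8
Insert 1: h=1 -> slot 1
Insert 66: h=0 -> slot 0
Insert 79: h=2 -> slot 2
Insert 21: h=10 -> slot 10

Table: [66, 1, 79, 69, 70, None, None, None, 30, None, 21]


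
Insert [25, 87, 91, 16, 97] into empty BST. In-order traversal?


Insert 25: root
Insert 87: R from 25
Insert 91: R from 25 -> R from 87
Insert 16: L from 25
Insert 97: R from 25 -> R from 87 -> R from 91

In-order: [16, 25, 87, 91, 97]


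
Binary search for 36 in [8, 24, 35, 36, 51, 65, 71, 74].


Step 1: lo=0, hi=7, mid=3, val=36

Found at index 3


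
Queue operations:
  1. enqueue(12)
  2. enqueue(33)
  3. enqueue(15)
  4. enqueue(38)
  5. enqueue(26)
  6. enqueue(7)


enqueue(12) -> [12]
enqueue(33) -> [12, 33]
enqueue(15) -> [12, 33, 15]
enqueue(38) -> [12, 33, 15, 38]
enqueue(26) -> [12, 33, 15, 38, 26]
enqueue(7) -> [12, 33, 15, 38, 26, 7]

Final queue: [12, 33, 15, 38, 26, 7]


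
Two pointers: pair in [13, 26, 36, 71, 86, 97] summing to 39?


lo=0(13)+hi=5(97)=110
lo=0(13)+hi=4(86)=99
lo=0(13)+hi=3(71)=84
lo=0(13)+hi=2(36)=49
lo=0(13)+hi=1(26)=39

Yes: 13+26=39


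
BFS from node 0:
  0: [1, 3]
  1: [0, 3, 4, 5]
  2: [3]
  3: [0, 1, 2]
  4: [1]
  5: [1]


Visit 0, enqueue [1, 3]
Visit 1, enqueue [4, 5]
Visit 3, enqueue [2]
Visit 4, enqueue []
Visit 5, enqueue []
Visit 2, enqueue []

BFS order: [0, 1, 3, 4, 5, 2]


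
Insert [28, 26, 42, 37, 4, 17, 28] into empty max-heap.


Insert 28: [28]
Insert 26: [28, 26]
Insert 42: [42, 26, 28]
Insert 37: [42, 37, 28, 26]
Insert 4: [42, 37, 28, 26, 4]
Insert 17: [42, 37, 28, 26, 4, 17]
Insert 28: [42, 37, 28, 26, 4, 17, 28]

Final heap: [42, 37, 28, 26, 4, 17, 28]


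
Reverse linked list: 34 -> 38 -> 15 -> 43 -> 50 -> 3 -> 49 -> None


Step 1: curr=34, set curr.next=prev(None) | reversed so far: 34
Step 2: curr=38, set curr.next=prev(34) | reversed so far: 38 -> 34
Step 3: curr=15, set curr.next=prev(38) | reversed so far: 15 -> 38 -> 34
Step 4: curr=43, set curr.next=prev(15) | reversed so far: 43 -> 15 -> 38 -> 34
Step 5: curr=50, set curr.next=prev(43) | reversed so far: 50 -> 43 -> 15 -> 38 -> 34
Step 6: curr=3, set curr.next=prev(50) | reversed so far: 3 -> 50 -> 43 -> 15 -> 38 -> 34
Step 7: curr=49, set curr.next=prev(3) | reversed so far: 49 -> 3 -> 50 -> 43 -> 15 -> 38 -> 34

49 -> 3 -> 50 -> 43 -> 15 -> 38 -> 34 -> None


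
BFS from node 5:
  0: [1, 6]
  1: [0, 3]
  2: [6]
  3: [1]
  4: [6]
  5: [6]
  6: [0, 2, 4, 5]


Visit 5, enqueue [6]
Visit 6, enqueue [0, 2, 4]
Visit 0, enqueue [1]
Visit 2, enqueue []
Visit 4, enqueue []
Visit 1, enqueue [3]
Visit 3, enqueue []

BFS order: [5, 6, 0, 2, 4, 1, 3]


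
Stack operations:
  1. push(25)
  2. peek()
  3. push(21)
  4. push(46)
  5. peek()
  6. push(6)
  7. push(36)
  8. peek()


push(25) -> [25]
peek()->25
push(21) -> [25, 21]
push(46) -> [25, 21, 46]
peek()->46
push(6) -> [25, 21, 46, 6]
push(36) -> [25, 21, 46, 6, 36]
peek()->36

Final stack: [25, 21, 46, 6, 36]


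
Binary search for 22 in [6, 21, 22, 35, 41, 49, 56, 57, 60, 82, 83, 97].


Step 1: lo=0, hi=11, mid=5, val=49
Step 2: lo=0, hi=4, mid=2, val=22

Found at index 2


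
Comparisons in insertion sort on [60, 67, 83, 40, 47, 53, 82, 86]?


Algorithm: insertion sort
Input: [60, 67, 83, 40, 47, 53, 82, 86]
Sorted: [40, 47, 53, 60, 67, 82, 83, 86]

16


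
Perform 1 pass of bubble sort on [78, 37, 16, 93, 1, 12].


Initial: [78, 37, 16, 93, 1, 12]
Pass 1: [37, 16, 78, 1, 12, 93] (4 swaps)

After 1 pass: [37, 16, 78, 1, 12, 93]


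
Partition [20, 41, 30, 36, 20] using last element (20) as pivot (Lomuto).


Pivot: 20
  20 <= 20: advance i (no swap)
Place pivot at 1: [20, 20, 30, 36, 41]

Partitioned: [20, 20, 30, 36, 41]


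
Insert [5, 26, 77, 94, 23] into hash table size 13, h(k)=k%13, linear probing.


Insert 5: h=5 -> slot 5
Insert 26: h=0 -> slot 0
Insert 77: h=12 -> slot 12
Insert 94: h=3 -> slot 3
Insert 23: h=10 -> slot 10

Table: [26, None, None, 94, None, 5, None, None, None, None, 23, None, 77]


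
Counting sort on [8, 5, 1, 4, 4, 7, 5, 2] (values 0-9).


Input: [8, 5, 1, 4, 4, 7, 5, 2]
Counts: [0, 1, 1, 0, 2, 2, 0, 1, 1, 0]

Sorted: [1, 2, 4, 4, 5, 5, 7, 8]


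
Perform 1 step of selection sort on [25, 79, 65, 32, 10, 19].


Initial: [25, 79, 65, 32, 10, 19]
Step 1: min=10 at 4
  Swap: [10, 79, 65, 32, 25, 19]

After 1 step: [10, 79, 65, 32, 25, 19]


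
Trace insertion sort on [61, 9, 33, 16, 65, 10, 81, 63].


Initial: [61, 9, 33, 16, 65, 10, 81, 63]
Insert 9: [9, 61, 33, 16, 65, 10, 81, 63]
Insert 33: [9, 33, 61, 16, 65, 10, 81, 63]
Insert 16: [9, 16, 33, 61, 65, 10, 81, 63]
Insert 65: [9, 16, 33, 61, 65, 10, 81, 63]
Insert 10: [9, 10, 16, 33, 61, 65, 81, 63]
Insert 81: [9, 10, 16, 33, 61, 65, 81, 63]
Insert 63: [9, 10, 16, 33, 61, 63, 65, 81]

Sorted: [9, 10, 16, 33, 61, 63, 65, 81]


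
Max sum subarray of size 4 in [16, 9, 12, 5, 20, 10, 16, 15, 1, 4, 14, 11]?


[0:4]: 42
[1:5]: 46
[2:6]: 47
[3:7]: 51
[4:8]: 61
[5:9]: 42
[6:10]: 36
[7:11]: 34
[8:12]: 30

Max: 61 at [4:8]


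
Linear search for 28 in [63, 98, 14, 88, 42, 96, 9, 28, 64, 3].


i=0: 63!=28
i=1: 98!=28
i=2: 14!=28
i=3: 88!=28
i=4: 42!=28
i=5: 96!=28
i=6: 9!=28
i=7: 28==28 found!

Found at 7, 8 comps


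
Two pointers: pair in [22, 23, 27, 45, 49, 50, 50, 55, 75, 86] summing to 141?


lo=0(22)+hi=9(86)=108
lo=1(23)+hi=9(86)=109
lo=2(27)+hi=9(86)=113
lo=3(45)+hi=9(86)=131
lo=4(49)+hi=9(86)=135
lo=5(50)+hi=9(86)=136
lo=6(50)+hi=9(86)=136
lo=7(55)+hi=9(86)=141

Yes: 55+86=141


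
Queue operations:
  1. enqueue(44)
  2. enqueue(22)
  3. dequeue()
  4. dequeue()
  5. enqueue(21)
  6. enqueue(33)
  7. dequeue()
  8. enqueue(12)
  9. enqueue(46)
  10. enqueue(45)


enqueue(44) -> [44]
enqueue(22) -> [44, 22]
dequeue()->44, [22]
dequeue()->22, []
enqueue(21) -> [21]
enqueue(33) -> [21, 33]
dequeue()->21, [33]
enqueue(12) -> [33, 12]
enqueue(46) -> [33, 12, 46]
enqueue(45) -> [33, 12, 46, 45]

Final queue: [33, 12, 46, 45]


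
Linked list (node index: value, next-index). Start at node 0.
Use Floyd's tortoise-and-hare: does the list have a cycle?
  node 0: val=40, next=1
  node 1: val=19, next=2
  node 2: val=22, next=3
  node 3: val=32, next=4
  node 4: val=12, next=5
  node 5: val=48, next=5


Floyd's tortoise (slow, +1) and hare (fast, +2):
  init: slow=0, fast=0
  step 1: slow=1, fast=2
  step 2: slow=2, fast=4
  step 3: slow=3, fast=5
  step 4: slow=4, fast=5
  step 5: slow=5, fast=5
  slow == fast at node 5: cycle detected

Cycle: yes


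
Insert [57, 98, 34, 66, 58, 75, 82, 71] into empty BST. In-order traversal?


Insert 57: root
Insert 98: R from 57
Insert 34: L from 57
Insert 66: R from 57 -> L from 98
Insert 58: R from 57 -> L from 98 -> L from 66
Insert 75: R from 57 -> L from 98 -> R from 66
Insert 82: R from 57 -> L from 98 -> R from 66 -> R from 75
Insert 71: R from 57 -> L from 98 -> R from 66 -> L from 75

In-order: [34, 57, 58, 66, 71, 75, 82, 98]


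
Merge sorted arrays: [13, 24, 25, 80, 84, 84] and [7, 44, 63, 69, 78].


Take 7 from B
Take 13 from A
Take 24 from A
Take 25 from A
Take 44 from B
Take 63 from B
Take 69 from B
Take 78 from B

Merged: [7, 13, 24, 25, 44, 63, 69, 78, 80, 84, 84]


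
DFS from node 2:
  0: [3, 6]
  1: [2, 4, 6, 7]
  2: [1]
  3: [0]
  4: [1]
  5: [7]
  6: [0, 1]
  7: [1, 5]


Visit 2, push [1]
Visit 1, push [7, 6, 4]
Visit 4, push []
Visit 6, push [0]
Visit 0, push [3]
Visit 3, push []
Visit 7, push [5]
Visit 5, push []

DFS order: [2, 1, 4, 6, 0, 3, 7, 5]


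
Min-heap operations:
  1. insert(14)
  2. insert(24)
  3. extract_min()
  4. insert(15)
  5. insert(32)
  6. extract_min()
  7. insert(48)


insert(14) -> [14]
insert(24) -> [14, 24]
extract_min()->14, [24]
insert(15) -> [15, 24]
insert(32) -> [15, 24, 32]
extract_min()->15, [24, 32]
insert(48) -> [24, 32, 48]

Final heap: [24, 32, 48]


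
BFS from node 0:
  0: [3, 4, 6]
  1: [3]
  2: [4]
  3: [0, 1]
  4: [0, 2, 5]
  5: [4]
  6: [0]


Visit 0, enqueue [3, 4, 6]
Visit 3, enqueue [1]
Visit 4, enqueue [2, 5]
Visit 6, enqueue []
Visit 1, enqueue []
Visit 2, enqueue []
Visit 5, enqueue []

BFS order: [0, 3, 4, 6, 1, 2, 5]


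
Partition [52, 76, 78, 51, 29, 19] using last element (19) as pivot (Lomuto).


Pivot: 19
Place pivot at 0: [19, 76, 78, 51, 29, 52]

Partitioned: [19, 76, 78, 51, 29, 52]


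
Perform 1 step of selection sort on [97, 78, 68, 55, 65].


Initial: [97, 78, 68, 55, 65]
Step 1: min=55 at 3
  Swap: [55, 78, 68, 97, 65]

After 1 step: [55, 78, 68, 97, 65]


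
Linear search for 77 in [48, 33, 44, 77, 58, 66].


i=0: 48!=77
i=1: 33!=77
i=2: 44!=77
i=3: 77==77 found!

Found at 3, 4 comps


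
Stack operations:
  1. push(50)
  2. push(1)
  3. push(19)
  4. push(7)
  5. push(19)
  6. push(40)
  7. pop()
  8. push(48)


push(50) -> [50]
push(1) -> [50, 1]
push(19) -> [50, 1, 19]
push(7) -> [50, 1, 19, 7]
push(19) -> [50, 1, 19, 7, 19]
push(40) -> [50, 1, 19, 7, 19, 40]
pop()->40, [50, 1, 19, 7, 19]
push(48) -> [50, 1, 19, 7, 19, 48]

Final stack: [50, 1, 19, 7, 19, 48]


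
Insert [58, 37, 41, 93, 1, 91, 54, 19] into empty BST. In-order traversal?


Insert 58: root
Insert 37: L from 58
Insert 41: L from 58 -> R from 37
Insert 93: R from 58
Insert 1: L from 58 -> L from 37
Insert 91: R from 58 -> L from 93
Insert 54: L from 58 -> R from 37 -> R from 41
Insert 19: L from 58 -> L from 37 -> R from 1

In-order: [1, 19, 37, 41, 54, 58, 91, 93]


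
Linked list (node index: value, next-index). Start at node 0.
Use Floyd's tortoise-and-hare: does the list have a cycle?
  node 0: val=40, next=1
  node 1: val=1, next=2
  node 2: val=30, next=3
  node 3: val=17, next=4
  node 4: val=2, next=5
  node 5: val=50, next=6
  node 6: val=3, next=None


Floyd's tortoise (slow, +1) and hare (fast, +2):
  init: slow=0, fast=0
  step 1: slow=1, fast=2
  step 2: slow=2, fast=4
  step 3: slow=3, fast=6
  step 4: fast -> None, no cycle

Cycle: no


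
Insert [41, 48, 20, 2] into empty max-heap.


Insert 41: [41]
Insert 48: [48, 41]
Insert 20: [48, 41, 20]
Insert 2: [48, 41, 20, 2]

Final heap: [48, 41, 20, 2]


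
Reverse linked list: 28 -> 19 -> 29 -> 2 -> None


Step 1: curr=28, set curr.next=prev(None) | reversed so far: 28
Step 2: curr=19, set curr.next=prev(28) | reversed so far: 19 -> 28
Step 3: curr=29, set curr.next=prev(19) | reversed so far: 29 -> 19 -> 28
Step 4: curr=2, set curr.next=prev(29) | reversed so far: 2 -> 29 -> 19 -> 28

2 -> 29 -> 19 -> 28 -> None


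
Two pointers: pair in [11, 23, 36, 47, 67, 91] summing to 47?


lo=0(11)+hi=5(91)=102
lo=0(11)+hi=4(67)=78
lo=0(11)+hi=3(47)=58
lo=0(11)+hi=2(36)=47

Yes: 11+36=47


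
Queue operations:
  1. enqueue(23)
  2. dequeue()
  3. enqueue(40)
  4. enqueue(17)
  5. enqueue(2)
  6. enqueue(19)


enqueue(23) -> [23]
dequeue()->23, []
enqueue(40) -> [40]
enqueue(17) -> [40, 17]
enqueue(2) -> [40, 17, 2]
enqueue(19) -> [40, 17, 2, 19]

Final queue: [40, 17, 2, 19]


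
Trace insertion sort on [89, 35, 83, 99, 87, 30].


Initial: [89, 35, 83, 99, 87, 30]
Insert 35: [35, 89, 83, 99, 87, 30]
Insert 83: [35, 83, 89, 99, 87, 30]
Insert 99: [35, 83, 89, 99, 87, 30]
Insert 87: [35, 83, 87, 89, 99, 30]
Insert 30: [30, 35, 83, 87, 89, 99]

Sorted: [30, 35, 83, 87, 89, 99]


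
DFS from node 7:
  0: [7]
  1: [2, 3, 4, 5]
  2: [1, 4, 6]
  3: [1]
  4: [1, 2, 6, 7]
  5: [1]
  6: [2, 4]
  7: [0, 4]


Visit 7, push [4, 0]
Visit 0, push []
Visit 4, push [6, 2, 1]
Visit 1, push [5, 3, 2]
Visit 2, push [6]
Visit 6, push []
Visit 3, push []
Visit 5, push []

DFS order: [7, 0, 4, 1, 2, 6, 3, 5]


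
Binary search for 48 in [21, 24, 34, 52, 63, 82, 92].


Step 1: lo=0, hi=6, mid=3, val=52
Step 2: lo=0, hi=2, mid=1, val=24
Step 3: lo=2, hi=2, mid=2, val=34

Not found


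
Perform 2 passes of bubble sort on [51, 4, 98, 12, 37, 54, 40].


Initial: [51, 4, 98, 12, 37, 54, 40]
Pass 1: [4, 51, 12, 37, 54, 40, 98] (5 swaps)
Pass 2: [4, 12, 37, 51, 40, 54, 98] (3 swaps)

After 2 passes: [4, 12, 37, 51, 40, 54, 98]


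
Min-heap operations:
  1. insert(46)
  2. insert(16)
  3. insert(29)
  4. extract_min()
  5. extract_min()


insert(46) -> [46]
insert(16) -> [16, 46]
insert(29) -> [16, 46, 29]
extract_min()->16, [29, 46]
extract_min()->29, [46]

Final heap: [46]


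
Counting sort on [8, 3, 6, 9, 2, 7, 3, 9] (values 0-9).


Input: [8, 3, 6, 9, 2, 7, 3, 9]
Counts: [0, 0, 1, 2, 0, 0, 1, 1, 1, 2]

Sorted: [2, 3, 3, 6, 7, 8, 9, 9]


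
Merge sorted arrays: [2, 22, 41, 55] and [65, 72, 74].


Take 2 from A
Take 22 from A
Take 41 from A
Take 55 from A

Merged: [2, 22, 41, 55, 65, 72, 74]


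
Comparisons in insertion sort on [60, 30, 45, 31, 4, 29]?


Algorithm: insertion sort
Input: [60, 30, 45, 31, 4, 29]
Sorted: [4, 29, 30, 31, 45, 60]

15


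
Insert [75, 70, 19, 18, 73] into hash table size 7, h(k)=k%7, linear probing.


Insert 75: h=5 -> slot 5
Insert 70: h=0 -> slot 0
Insert 19: h=5, 1 probes -> slot 6
Insert 18: h=4 -> slot 4
Insert 73: h=3 -> slot 3

Table: [70, None, None, 73, 18, 75, 19]


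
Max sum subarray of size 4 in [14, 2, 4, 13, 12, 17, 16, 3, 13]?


[0:4]: 33
[1:5]: 31
[2:6]: 46
[3:7]: 58
[4:8]: 48
[5:9]: 49

Max: 58 at [3:7]


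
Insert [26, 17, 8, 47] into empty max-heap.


Insert 26: [26]
Insert 17: [26, 17]
Insert 8: [26, 17, 8]
Insert 47: [47, 26, 8, 17]

Final heap: [47, 26, 8, 17]


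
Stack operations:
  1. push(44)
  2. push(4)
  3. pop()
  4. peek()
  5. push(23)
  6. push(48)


push(44) -> [44]
push(4) -> [44, 4]
pop()->4, [44]
peek()->44
push(23) -> [44, 23]
push(48) -> [44, 23, 48]

Final stack: [44, 23, 48]


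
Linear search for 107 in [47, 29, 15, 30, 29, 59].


i=0: 47!=107
i=1: 29!=107
i=2: 15!=107
i=3: 30!=107
i=4: 29!=107
i=5: 59!=107

Not found, 6 comps


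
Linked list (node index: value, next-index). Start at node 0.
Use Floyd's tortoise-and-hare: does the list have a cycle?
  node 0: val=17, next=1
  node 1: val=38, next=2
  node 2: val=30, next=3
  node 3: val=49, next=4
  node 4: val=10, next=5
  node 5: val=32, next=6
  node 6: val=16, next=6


Floyd's tortoise (slow, +1) and hare (fast, +2):
  init: slow=0, fast=0
  step 1: slow=1, fast=2
  step 2: slow=2, fast=4
  step 3: slow=3, fast=6
  step 4: slow=4, fast=6
  step 5: slow=5, fast=6
  step 6: slow=6, fast=6
  slow == fast at node 6: cycle detected

Cycle: yes


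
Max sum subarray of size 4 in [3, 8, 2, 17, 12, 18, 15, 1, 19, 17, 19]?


[0:4]: 30
[1:5]: 39
[2:6]: 49
[3:7]: 62
[4:8]: 46
[5:9]: 53
[6:10]: 52
[7:11]: 56

Max: 62 at [3:7]


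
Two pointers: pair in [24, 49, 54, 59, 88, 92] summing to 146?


lo=0(24)+hi=5(92)=116
lo=1(49)+hi=5(92)=141
lo=2(54)+hi=5(92)=146

Yes: 54+92=146


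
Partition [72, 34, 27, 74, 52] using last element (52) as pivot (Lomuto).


Pivot: 52
  34 <= 52: swap -> [34, 72, 27, 74, 52]
  27 <= 52: swap -> [34, 27, 72, 74, 52]
Place pivot at 2: [34, 27, 52, 74, 72]

Partitioned: [34, 27, 52, 74, 72]


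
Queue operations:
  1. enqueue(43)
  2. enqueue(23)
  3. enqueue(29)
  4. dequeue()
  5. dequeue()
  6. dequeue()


enqueue(43) -> [43]
enqueue(23) -> [43, 23]
enqueue(29) -> [43, 23, 29]
dequeue()->43, [23, 29]
dequeue()->23, [29]
dequeue()->29, []

Final queue: []


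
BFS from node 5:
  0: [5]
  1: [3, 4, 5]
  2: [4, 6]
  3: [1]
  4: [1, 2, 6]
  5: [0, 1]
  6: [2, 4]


Visit 5, enqueue [0, 1]
Visit 0, enqueue []
Visit 1, enqueue [3, 4]
Visit 3, enqueue []
Visit 4, enqueue [2, 6]
Visit 2, enqueue []
Visit 6, enqueue []

BFS order: [5, 0, 1, 3, 4, 2, 6]


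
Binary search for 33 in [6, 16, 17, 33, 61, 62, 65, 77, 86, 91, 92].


Step 1: lo=0, hi=10, mid=5, val=62
Step 2: lo=0, hi=4, mid=2, val=17
Step 3: lo=3, hi=4, mid=3, val=33

Found at index 3


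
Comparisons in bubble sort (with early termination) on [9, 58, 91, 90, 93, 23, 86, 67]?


Algorithm: bubble sort (with early termination)
Input: [9, 58, 91, 90, 93, 23, 86, 67]
Sorted: [9, 23, 58, 67, 86, 90, 91, 93]

25


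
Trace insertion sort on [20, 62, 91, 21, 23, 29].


Initial: [20, 62, 91, 21, 23, 29]
Insert 62: [20, 62, 91, 21, 23, 29]
Insert 91: [20, 62, 91, 21, 23, 29]
Insert 21: [20, 21, 62, 91, 23, 29]
Insert 23: [20, 21, 23, 62, 91, 29]
Insert 29: [20, 21, 23, 29, 62, 91]

Sorted: [20, 21, 23, 29, 62, 91]


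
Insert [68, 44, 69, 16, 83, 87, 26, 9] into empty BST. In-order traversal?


Insert 68: root
Insert 44: L from 68
Insert 69: R from 68
Insert 16: L from 68 -> L from 44
Insert 83: R from 68 -> R from 69
Insert 87: R from 68 -> R from 69 -> R from 83
Insert 26: L from 68 -> L from 44 -> R from 16
Insert 9: L from 68 -> L from 44 -> L from 16

In-order: [9, 16, 26, 44, 68, 69, 83, 87]


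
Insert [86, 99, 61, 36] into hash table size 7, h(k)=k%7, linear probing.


Insert 86: h=2 -> slot 2
Insert 99: h=1 -> slot 1
Insert 61: h=5 -> slot 5
Insert 36: h=1, 2 probes -> slot 3

Table: [None, 99, 86, 36, None, 61, None]


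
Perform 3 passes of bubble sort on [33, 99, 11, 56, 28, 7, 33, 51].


Initial: [33, 99, 11, 56, 28, 7, 33, 51]
Pass 1: [33, 11, 56, 28, 7, 33, 51, 99] (6 swaps)
Pass 2: [11, 33, 28, 7, 33, 51, 56, 99] (5 swaps)
Pass 3: [11, 28, 7, 33, 33, 51, 56, 99] (2 swaps)

After 3 passes: [11, 28, 7, 33, 33, 51, 56, 99]
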